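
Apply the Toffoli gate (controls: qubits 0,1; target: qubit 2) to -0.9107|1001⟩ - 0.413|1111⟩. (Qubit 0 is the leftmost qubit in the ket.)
-0.9107|1001⟩ - 0.413|1101⟩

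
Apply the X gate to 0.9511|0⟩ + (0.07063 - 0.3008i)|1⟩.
(0.07063 - 0.3008i)|0⟩ + 0.9511|1⟩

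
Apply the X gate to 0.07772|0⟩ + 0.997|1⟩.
0.997|0⟩ + 0.07772|1⟩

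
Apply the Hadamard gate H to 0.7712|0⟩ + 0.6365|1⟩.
0.9954|0⟩ + 0.09525|1⟩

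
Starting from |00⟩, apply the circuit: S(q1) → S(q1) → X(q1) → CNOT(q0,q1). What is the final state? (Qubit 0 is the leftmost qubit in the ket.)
|01⟩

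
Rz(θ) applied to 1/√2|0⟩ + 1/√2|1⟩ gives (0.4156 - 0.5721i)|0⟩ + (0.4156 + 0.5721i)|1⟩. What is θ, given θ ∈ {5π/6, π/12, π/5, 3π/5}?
3π/5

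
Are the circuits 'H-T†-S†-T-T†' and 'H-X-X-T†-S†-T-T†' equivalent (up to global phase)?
Yes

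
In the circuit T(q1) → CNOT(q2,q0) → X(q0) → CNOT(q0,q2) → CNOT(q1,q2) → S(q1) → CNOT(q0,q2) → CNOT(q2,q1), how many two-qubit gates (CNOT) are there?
5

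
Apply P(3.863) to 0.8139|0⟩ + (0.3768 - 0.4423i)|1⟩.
0.8139|0⟩ + (-0.575 + 0.08326i)|1⟩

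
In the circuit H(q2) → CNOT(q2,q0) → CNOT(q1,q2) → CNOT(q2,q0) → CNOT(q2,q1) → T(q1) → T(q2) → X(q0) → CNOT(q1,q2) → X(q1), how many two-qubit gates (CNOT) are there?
5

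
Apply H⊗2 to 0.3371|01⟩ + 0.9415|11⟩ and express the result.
0.6393|00⟩ - 0.6393|01⟩ - 0.3022|10⟩ + 0.3022|11⟩

H⊗2 gives amp(|y⟩) = (1/2) Σ_x (−1)^(x·y) amp(|x⟩), where x·y is the number of positions in which both x and y have a 1.
|00⟩: (0.3371 + 0.9415)/2 = 0.6393
|01⟩: (-0.3371 - 0.9415)/2 = -0.6393
|10⟩: (0.3371 - 0.9415)/2 = -0.3022
|11⟩: (-0.3371 + 0.9415)/2 = 0.3022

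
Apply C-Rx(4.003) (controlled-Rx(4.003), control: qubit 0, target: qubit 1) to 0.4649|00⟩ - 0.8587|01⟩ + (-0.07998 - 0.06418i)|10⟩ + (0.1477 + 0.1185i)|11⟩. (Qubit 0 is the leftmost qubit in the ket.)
0.4649|00⟩ - 0.8587|01⟩ + (0.1411 - 0.1074i)|10⟩ + (-0.12 + 0.0232i)|11⟩

C-Rx(4.003) leaves the control-|0⟩ kets |00⟩, |01⟩ unchanged and applies Rx(4.003) to qubit 1 on the control-|1⟩ pair (|10⟩, |11⟩).
Rx(4.003) = [[cos(θ/2), −i·sin(θ/2)], [−i·sin(θ/2), cos(θ/2)]]; θ = 4.003, cos(θ/2) ≈ -0.41751, sin(θ/2) ≈ 0.908672.
With a = amp(|10⟩) = (-0.07998 - 0.06418i) and b = amp(|11⟩) = (0.1477 + 0.1185i):
new amp(|10⟩) = (-0.41751)·a + (-0.908672i)·b = (0.1411 - 0.1074i)
new amp(|11⟩) = (-0.908672i)·a + (-0.41751)·b = (-0.12 + 0.0232i)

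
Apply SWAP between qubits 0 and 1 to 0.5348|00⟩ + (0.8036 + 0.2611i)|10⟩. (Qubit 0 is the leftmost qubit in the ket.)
0.5348|00⟩ + (0.8036 + 0.2611i)|01⟩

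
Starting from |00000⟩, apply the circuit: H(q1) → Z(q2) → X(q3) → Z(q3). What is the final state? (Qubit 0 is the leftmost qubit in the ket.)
-1/√2|00010⟩ - 1/√2|01010⟩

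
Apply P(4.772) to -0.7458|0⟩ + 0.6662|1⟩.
-0.7458|0⟩ + (0.03969 - 0.665i)|1⟩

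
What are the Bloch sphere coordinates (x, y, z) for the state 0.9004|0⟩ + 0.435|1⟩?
(0.7833, 0, 0.6215)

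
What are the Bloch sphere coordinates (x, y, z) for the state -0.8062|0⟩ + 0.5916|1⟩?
(-0.9539, 0, 0.3)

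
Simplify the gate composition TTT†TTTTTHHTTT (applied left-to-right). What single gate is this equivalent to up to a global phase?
T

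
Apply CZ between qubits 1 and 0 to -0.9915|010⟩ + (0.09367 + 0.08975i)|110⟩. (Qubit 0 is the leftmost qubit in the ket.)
-0.9915|010⟩ + (-0.09367 - 0.08975i)|110⟩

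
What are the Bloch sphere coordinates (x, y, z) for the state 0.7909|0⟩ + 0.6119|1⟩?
(0.9679, 0, 0.2511)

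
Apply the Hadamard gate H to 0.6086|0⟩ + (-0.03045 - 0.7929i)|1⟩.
(0.4088 - 0.5607i)|0⟩ + (0.4519 + 0.5607i)|1⟩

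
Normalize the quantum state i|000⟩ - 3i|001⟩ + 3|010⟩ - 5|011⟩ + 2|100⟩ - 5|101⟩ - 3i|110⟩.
0.1104i|000⟩ - 0.3313i|001⟩ + 0.3313|010⟩ - 0.5522|011⟩ + 0.2209|100⟩ - 0.5522|101⟩ - 0.3313i|110⟩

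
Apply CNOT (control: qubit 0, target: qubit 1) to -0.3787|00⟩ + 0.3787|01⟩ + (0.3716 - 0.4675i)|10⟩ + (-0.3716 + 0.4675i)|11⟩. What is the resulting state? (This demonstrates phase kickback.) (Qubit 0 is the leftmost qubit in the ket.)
-0.3787|00⟩ + 0.3787|01⟩ + (-0.3716 + 0.4675i)|10⟩ + (0.3716 - 0.4675i)|11⟩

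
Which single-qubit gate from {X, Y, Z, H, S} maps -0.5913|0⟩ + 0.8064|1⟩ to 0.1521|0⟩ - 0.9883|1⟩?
H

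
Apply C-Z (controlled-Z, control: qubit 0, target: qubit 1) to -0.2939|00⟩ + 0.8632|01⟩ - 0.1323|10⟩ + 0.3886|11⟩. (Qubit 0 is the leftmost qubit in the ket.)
-0.2939|00⟩ + 0.8632|01⟩ - 0.1323|10⟩ - 0.3886|11⟩

C-Z leaves the control-|0⟩ kets |00⟩, |01⟩ unchanged and applies Z to qubit 1 on the control-|1⟩ pair (|10⟩, |11⟩).
Z = [[1, 0], [0, -1]].
With a = amp(|10⟩) = -0.1323 and b = amp(|11⟩) = 0.3886:
new amp(|10⟩) = (1)·a = -0.1323
new amp(|11⟩) = (-1)·b = -0.3886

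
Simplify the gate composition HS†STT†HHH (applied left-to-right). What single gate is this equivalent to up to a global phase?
I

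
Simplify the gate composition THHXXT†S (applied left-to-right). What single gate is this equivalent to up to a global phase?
S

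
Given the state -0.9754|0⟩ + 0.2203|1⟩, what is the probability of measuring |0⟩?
0.9514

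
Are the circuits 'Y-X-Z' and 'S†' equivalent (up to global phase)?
No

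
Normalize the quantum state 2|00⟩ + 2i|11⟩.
1/√2|00⟩ + (1/√2)i|11⟩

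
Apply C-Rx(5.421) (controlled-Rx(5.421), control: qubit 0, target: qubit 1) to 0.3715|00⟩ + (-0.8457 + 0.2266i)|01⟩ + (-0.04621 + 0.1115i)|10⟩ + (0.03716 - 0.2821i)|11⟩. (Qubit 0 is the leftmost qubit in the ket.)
0.3715|00⟩ + (-0.8457 + 0.2266i)|01⟩ + (-0.0759 - 0.1168i)|10⟩ + (0.01283 + 0.2756i)|11⟩

C-Rx(5.421) leaves the control-|0⟩ kets |00⟩, |01⟩ unchanged and applies Rx(5.421) to qubit 1 on the control-|1⟩ pair (|10⟩, |11⟩).
Rx(5.421) = [[cos(θ/2), −i·sin(θ/2)], [−i·sin(θ/2), cos(θ/2)]]; θ = 5.421, cos(θ/2) ≈ -0.90851, sin(θ/2) ≈ 0.417864.
With a = amp(|10⟩) = (-0.04621 + 0.1115i) and b = amp(|11⟩) = (0.03716 - 0.2821i):
new amp(|10⟩) = (-0.90851)·a + (-0.417864i)·b = (-0.0759 - 0.1168i)
new amp(|11⟩) = (-0.417864i)·a + (-0.90851)·b = (0.01283 + 0.2756i)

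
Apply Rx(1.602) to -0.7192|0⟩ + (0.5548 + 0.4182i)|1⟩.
(-0.2003 - 0.3984i)|0⟩ + (0.3861 + 0.8075i)|1⟩

Rx(1.602) = [[cos(θ/2), −i·sin(θ/2)], [−i·sin(θ/2), cos(θ/2)]]; θ = 1.602, cos(θ/2) ≈ 0.695989, sin(θ/2) ≈ 0.718052.
With a = amp(|0⟩) = -0.7192 and b = amp(|1⟩) = (0.5548 + 0.4182i):
new amp(|0⟩) = (0.695989)·a + (-0.718052i)·b = (-0.2003 - 0.3984i)
new amp(|1⟩) = (-0.718052i)·a + (0.695989)·b = (0.3861 + 0.8075i)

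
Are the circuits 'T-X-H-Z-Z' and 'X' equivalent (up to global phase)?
No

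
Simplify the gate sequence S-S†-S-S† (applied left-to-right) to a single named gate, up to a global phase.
I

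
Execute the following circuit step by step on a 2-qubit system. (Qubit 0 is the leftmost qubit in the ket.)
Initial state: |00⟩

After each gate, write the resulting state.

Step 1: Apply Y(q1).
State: i|01⟩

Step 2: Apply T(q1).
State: (-1/√2 + (1/√2)i)|01⟩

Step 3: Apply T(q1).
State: -|01⟩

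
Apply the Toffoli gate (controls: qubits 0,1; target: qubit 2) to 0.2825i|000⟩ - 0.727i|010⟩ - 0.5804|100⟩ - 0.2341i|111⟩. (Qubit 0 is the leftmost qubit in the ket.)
0.2825i|000⟩ - 0.727i|010⟩ - 0.5804|100⟩ - 0.2341i|110⟩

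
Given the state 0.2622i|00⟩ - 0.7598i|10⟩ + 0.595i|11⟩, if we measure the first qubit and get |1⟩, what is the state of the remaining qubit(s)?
-0.7873i|0⟩ + 0.6165i|1⟩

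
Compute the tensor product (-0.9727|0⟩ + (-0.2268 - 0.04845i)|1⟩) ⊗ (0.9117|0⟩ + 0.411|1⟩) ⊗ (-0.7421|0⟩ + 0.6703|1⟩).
0.6581|000⟩ - 0.5944|001⟩ + 0.2967|010⟩ - 0.268|011⟩ + (0.1534 + 0.03278i)|100⟩ + (-0.1386 - 0.02961i)|101⟩ + (0.06917 + 0.01478i)|110⟩ + (-0.06248 - 0.01335i)|111⟩

amp(|b₁b₂…⟩) = product of the factor amplitudes for bits b₁, b₂, …; only kets whose every factor amplitude is nonzero survive.
|000⟩: (-0.9727)(0.9117)(-0.7421) = 0.6581
|001⟩: (-0.9727)(0.9117)(0.6703) = -0.5944
|010⟩: (-0.9727)(0.411)(-0.7421) = 0.2967
|011⟩: (-0.9727)(0.411)(0.6703) = -0.268
|100⟩: (-0.2268 - 0.04845i)(0.9117)(-0.7421) = (0.1534 + 0.03278i)
|101⟩: (-0.2268 - 0.04845i)(0.9117)(0.6703) = (-0.1386 - 0.02961i)
|110⟩: (-0.2268 - 0.04845i)(0.411)(-0.7421) = (0.06917 + 0.01478i)
|111⟩: (-0.2268 - 0.04845i)(0.411)(0.6703) = (-0.06248 - 0.01335i)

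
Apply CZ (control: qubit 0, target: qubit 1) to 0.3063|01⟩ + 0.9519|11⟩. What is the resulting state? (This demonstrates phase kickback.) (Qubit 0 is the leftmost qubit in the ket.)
0.3063|01⟩ - 0.9519|11⟩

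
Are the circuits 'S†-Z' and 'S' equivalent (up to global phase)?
Yes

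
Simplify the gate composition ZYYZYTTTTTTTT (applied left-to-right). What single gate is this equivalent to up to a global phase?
Y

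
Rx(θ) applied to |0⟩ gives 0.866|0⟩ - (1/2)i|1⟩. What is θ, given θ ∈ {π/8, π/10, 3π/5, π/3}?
π/3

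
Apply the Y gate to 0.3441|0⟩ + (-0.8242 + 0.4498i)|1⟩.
(0.4498 + 0.8242i)|0⟩ + 0.3441i|1⟩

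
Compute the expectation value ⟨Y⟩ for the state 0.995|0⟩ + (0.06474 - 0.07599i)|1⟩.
-0.1512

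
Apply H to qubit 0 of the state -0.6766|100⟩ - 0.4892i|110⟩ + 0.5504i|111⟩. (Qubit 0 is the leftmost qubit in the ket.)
-0.4784|000⟩ - 0.3459i|010⟩ + 0.3892i|011⟩ + 0.4784|100⟩ + 0.3459i|110⟩ - 0.3892i|111⟩

H on qubit 0 mixes each pair of kets that differ only in qubit 0: amplitudes (a, b) of (|…0…⟩, |…1…⟩) become ((a + b)/√2, (a − b)/√2). Kets absent from the input have amplitude 0.
(|000⟩, |100⟩): (a, b) = (0, -0.6766) → (-0.4784, 0.4784)
(|010⟩, |110⟩): (a, b) = (0, -0.4892i) → (-0.3459i, 0.3459i)
(|011⟩, |111⟩): (a, b) = (0, 0.5504i) → (0.3892i, -0.3892i)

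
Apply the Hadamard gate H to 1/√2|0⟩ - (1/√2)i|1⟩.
(1/2 - (1/2)i)|0⟩ + (1/2 + (1/2)i)|1⟩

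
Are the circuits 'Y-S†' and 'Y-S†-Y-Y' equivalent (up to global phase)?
Yes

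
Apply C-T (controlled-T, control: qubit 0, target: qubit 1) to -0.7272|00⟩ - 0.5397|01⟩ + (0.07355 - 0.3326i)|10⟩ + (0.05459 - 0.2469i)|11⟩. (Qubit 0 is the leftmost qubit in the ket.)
-0.7272|00⟩ - 0.5397|01⟩ + (0.07355 - 0.3326i)|10⟩ + (0.2132 - 0.136i)|11⟩

C-T leaves the control-|0⟩ kets |00⟩, |01⟩ unchanged and applies T to qubit 1 on the control-|1⟩ pair (|10⟩, |11⟩).
T = [[1, 0], [0, (1/√2 + (1/√2)i)]].
With a = amp(|10⟩) = (0.07355 - 0.3326i) and b = amp(|11⟩) = (0.05459 - 0.2469i):
new amp(|10⟩) = (1)·a = (0.07355 - 0.3326i)
new amp(|11⟩) = (1/√2 + (1/√2)i)·b = (0.2132 - 0.136i)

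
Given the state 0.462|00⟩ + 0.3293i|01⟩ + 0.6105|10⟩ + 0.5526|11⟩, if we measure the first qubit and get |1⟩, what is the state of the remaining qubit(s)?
0.7414|0⟩ + 0.6711|1⟩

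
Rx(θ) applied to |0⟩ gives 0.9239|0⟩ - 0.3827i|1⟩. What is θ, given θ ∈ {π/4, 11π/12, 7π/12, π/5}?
π/4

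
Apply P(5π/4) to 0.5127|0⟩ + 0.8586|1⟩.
0.5127|0⟩ + (-0.6071 - 0.6071i)|1⟩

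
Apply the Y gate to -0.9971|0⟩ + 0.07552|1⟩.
-0.07552i|0⟩ - 0.9971i|1⟩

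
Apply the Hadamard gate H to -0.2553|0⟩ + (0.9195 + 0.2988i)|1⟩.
(0.4697 + 0.2113i)|0⟩ + (-0.8307 - 0.2113i)|1⟩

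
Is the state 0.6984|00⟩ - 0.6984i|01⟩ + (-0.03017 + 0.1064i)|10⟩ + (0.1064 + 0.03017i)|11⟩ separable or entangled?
Separable

Writing the state as a|00⟩ + b|01⟩ + c|10⟩ + d|11⟩, it is a product state iff ad − bc = 0.
Here (a, b, c, d) = (0.6984, -0.6984i, (-0.03017 + 0.1064i), (0.1064 + 0.03017i)): ad − bc = (0.6984)(0.1064 + 0.03017i) − (-0.6984i)(-0.03017 + 0.1064i) = 0, so the state is separable.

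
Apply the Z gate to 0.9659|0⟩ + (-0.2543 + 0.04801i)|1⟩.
0.9659|0⟩ + (0.2543 - 0.04801i)|1⟩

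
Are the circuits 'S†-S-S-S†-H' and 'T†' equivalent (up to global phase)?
No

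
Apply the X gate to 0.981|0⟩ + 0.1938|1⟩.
0.1938|0⟩ + 0.981|1⟩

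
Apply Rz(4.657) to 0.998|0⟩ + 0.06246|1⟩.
(-0.6859 - 0.725i)|0⟩ + (-0.04293 + 0.04537i)|1⟩

Rz(4.657) = [[e^(−iθ/2), 0], [0, e^(iθ/2)]] with e^(±iθ/2) = cos(θ/2) ± i·sin(θ/2); θ = 4.657, cos(θ/2) ≈ -0.687255, sin(θ/2) ≈ 0.726416.
With a = amp(|0⟩) = 0.998 and b = amp(|1⟩) = 0.06246:
new amp(|0⟩) = (-0.687255 - 0.726416i)·a = (-0.6859 - 0.725i)
new amp(|1⟩) = (-0.687255 + 0.726416i)·b = (-0.04293 + 0.04537i)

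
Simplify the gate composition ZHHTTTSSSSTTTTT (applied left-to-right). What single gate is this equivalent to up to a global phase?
Z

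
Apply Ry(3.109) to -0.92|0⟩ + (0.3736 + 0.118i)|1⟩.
(-0.3885 - 0.118i)|0⟩ + (-0.9138 + 0.001923i)|1⟩

Ry(3.109) = [[cos(θ/2), −sin(θ/2)], [sin(θ/2), cos(θ/2)]]; θ = 3.109, cos(θ/2) ≈ 0.0162956, sin(θ/2) ≈ 0.999867.
With a = amp(|0⟩) = -0.92 and b = amp(|1⟩) = (0.3736 + 0.118i):
new amp(|0⟩) = (0.0162956)·a + (-0.999867)·b = (-0.3885 - 0.118i)
new amp(|1⟩) = (0.999867)·a + (0.0162956)·b = (-0.9138 + 0.001923i)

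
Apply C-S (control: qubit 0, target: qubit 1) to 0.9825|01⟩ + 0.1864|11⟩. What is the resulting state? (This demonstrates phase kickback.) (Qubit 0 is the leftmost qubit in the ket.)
0.9825|01⟩ + 0.1864i|11⟩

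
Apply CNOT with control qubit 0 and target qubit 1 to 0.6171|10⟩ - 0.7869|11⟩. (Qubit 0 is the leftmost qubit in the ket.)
-0.7869|10⟩ + 0.6171|11⟩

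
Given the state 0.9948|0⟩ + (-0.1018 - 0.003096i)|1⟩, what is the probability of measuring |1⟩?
0.01037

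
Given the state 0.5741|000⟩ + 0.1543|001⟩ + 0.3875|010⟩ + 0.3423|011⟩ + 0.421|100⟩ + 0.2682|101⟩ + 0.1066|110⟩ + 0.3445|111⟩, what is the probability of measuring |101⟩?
0.07193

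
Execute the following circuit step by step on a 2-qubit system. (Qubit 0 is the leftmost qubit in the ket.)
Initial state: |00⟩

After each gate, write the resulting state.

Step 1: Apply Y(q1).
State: i|01⟩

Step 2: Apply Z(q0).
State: i|01⟩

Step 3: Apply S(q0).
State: i|01⟩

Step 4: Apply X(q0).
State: i|11⟩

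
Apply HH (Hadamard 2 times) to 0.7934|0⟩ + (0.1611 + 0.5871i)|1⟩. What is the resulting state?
0.7934|0⟩ + (0.1611 + 0.5871i)|1⟩

H² = I, so an even number of Hadamards cancels: H^2 = I and the state is unchanged.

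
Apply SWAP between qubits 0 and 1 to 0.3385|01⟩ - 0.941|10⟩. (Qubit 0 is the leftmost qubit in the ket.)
-0.941|01⟩ + 0.3385|10⟩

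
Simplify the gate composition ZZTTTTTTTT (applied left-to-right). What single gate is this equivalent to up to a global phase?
I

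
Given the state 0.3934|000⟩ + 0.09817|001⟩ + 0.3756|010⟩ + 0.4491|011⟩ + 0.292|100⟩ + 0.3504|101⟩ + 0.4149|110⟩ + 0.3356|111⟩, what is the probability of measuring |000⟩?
0.1548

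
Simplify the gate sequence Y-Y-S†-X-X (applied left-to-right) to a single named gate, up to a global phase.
S†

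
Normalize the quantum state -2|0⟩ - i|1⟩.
-0.8944|0⟩ - (1/√5)i|1⟩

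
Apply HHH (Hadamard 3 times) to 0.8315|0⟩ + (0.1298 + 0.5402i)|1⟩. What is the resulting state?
(0.6797 + 0.382i)|0⟩ + (0.4962 - 0.382i)|1⟩

H² = I, so H^3 = H: a single Hadamard. With (a, b) = (0.8315, (0.1298 + 0.5402i)), H gives ((a + b)/√2, (a − b)/√2) = ((0.6797 + 0.382i), (0.4962 - 0.382i)).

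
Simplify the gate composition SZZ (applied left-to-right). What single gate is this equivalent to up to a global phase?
S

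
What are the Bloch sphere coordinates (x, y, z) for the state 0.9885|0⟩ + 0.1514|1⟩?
(0.2993, 0, 0.9542)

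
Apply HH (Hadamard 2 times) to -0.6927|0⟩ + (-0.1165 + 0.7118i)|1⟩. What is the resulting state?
-0.6927|0⟩ + (-0.1165 + 0.7118i)|1⟩

H² = I, so an even number of Hadamards cancels: H^2 = I and the state is unchanged.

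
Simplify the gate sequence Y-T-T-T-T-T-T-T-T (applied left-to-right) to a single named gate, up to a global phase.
Y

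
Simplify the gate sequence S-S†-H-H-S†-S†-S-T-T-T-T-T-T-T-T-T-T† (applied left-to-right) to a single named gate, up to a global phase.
S†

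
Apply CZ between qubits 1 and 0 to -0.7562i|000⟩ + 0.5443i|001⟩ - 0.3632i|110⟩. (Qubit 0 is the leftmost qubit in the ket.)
-0.7562i|000⟩ + 0.5443i|001⟩ + 0.3632i|110⟩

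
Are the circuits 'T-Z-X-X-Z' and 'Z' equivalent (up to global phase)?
No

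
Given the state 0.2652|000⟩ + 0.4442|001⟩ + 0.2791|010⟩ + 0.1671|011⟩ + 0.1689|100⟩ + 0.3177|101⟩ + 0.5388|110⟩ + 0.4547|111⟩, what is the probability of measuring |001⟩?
0.1973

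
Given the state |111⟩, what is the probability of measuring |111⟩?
1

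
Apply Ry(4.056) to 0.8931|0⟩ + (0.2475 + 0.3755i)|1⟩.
(-0.6163 - 0.3369i)|0⟩ + (0.6921 - 0.1658i)|1⟩

Ry(4.056) = [[cos(θ/2), −sin(θ/2)], [sin(θ/2), cos(θ/2)]]; θ = 4.056, cos(θ/2) ≈ -0.441441, sin(θ/2) ≈ 0.89729.
With a = amp(|0⟩) = 0.8931 and b = amp(|1⟩) = (0.2475 + 0.3755i):
new amp(|0⟩) = (-0.441441)·a + (-0.89729)·b = (-0.6163 - 0.3369i)
new amp(|1⟩) = (0.89729)·a + (-0.441441)·b = (0.6921 - 0.1658i)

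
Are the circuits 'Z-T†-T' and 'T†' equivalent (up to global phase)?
No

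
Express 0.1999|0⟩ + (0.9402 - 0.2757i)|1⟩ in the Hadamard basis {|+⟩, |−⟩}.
(0.8062 - 0.1949i)|+⟩ + (-0.5235 + 0.1949i)|−⟩

With |ψ⟩ = α|0⟩ + β|1⟩, the Hadamard-basis coefficients are ⟨+|ψ⟩ = (α + β)/√2 and ⟨−|ψ⟩ = (α − β)/√2.
Here α = 0.1999, β = (0.9402 - 0.2757i): (α + β)/√2 = (0.8062 - 0.1949i), (α − β)/√2 = (-0.5235 + 0.1949i).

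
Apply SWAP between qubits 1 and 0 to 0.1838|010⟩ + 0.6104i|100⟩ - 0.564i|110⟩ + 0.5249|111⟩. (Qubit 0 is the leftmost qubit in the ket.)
0.6104i|010⟩ + 0.1838|100⟩ - 0.564i|110⟩ + 0.5249|111⟩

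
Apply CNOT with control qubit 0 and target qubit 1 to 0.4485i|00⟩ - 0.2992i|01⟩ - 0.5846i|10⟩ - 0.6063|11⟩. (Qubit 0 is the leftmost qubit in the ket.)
0.4485i|00⟩ - 0.2992i|01⟩ - 0.6063|10⟩ - 0.5846i|11⟩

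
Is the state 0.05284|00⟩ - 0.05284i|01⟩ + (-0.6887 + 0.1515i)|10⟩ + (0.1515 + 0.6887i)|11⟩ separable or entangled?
Separable

Writing the state as a|00⟩ + b|01⟩ + c|10⟩ + d|11⟩, it is a product state iff ad − bc = 0.
Here (a, b, c, d) = (0.05284, -0.05284i, (-0.6887 + 0.1515i), (0.1515 + 0.6887i)): ad − bc = (0.05284)(0.1515 + 0.6887i) − (-0.05284i)(-0.6887 + 0.1515i) = 0, so the state is separable.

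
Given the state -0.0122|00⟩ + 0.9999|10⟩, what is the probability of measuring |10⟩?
0.9998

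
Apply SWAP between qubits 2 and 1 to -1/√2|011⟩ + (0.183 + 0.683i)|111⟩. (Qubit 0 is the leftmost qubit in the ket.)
-1/√2|011⟩ + (0.183 + 0.683i)|111⟩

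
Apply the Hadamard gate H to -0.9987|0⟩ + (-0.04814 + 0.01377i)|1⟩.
(-0.7402 + 0.009737i)|0⟩ + (-0.6721 - 0.009737i)|1⟩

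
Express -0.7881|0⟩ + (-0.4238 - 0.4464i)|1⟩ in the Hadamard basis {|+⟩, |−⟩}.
(-0.8569 - 0.3157i)|+⟩ + (-0.2576 + 0.3157i)|−⟩

With |ψ⟩ = α|0⟩ + β|1⟩, the Hadamard-basis coefficients are ⟨+|ψ⟩ = (α + β)/√2 and ⟨−|ψ⟩ = (α − β)/√2.
Here α = -0.7881, β = (-0.4238 - 0.4464i): (α + β)/√2 = (-0.8569 - 0.3157i), (α − β)/√2 = (-0.2576 + 0.3157i).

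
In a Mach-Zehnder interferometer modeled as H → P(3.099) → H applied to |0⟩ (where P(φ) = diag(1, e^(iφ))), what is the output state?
(0.0004535 + 0.02129i)|0⟩ + (0.9995 - 0.02129i)|1⟩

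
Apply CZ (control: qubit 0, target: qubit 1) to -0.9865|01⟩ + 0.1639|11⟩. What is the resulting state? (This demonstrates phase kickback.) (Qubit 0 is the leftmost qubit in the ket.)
-0.9865|01⟩ - 0.1639|11⟩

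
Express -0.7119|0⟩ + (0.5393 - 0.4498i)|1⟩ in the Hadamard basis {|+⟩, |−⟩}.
(-0.122 - 0.3181i)|+⟩ + (-0.8847 + 0.3181i)|−⟩

With |ψ⟩ = α|0⟩ + β|1⟩, the Hadamard-basis coefficients are ⟨+|ψ⟩ = (α + β)/√2 and ⟨−|ψ⟩ = (α − β)/√2.
Here α = -0.7119, β = (0.5393 - 0.4498i): (α + β)/√2 = (-0.122 - 0.3181i), (α − β)/√2 = (-0.8847 + 0.3181i).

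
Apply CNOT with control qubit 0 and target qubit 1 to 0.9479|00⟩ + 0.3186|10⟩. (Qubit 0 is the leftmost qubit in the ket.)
0.9479|00⟩ + 0.3186|11⟩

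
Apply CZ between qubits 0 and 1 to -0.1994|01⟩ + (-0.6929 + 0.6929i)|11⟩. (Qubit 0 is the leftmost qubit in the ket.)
-0.1994|01⟩ + (0.6929 - 0.6929i)|11⟩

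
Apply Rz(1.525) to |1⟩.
(0.7231 + 0.6907i)|1⟩

Rz(1.525) = [[e^(−iθ/2), 0], [0, e^(iθ/2)]] with e^(±iθ/2) = cos(θ/2) ± i·sin(θ/2); θ = 1.525, cos(θ/2) ≈ 0.723111, sin(θ/2) ≈ 0.690731.
With a = amp(|0⟩) = 0 and b = amp(|1⟩) = 1:
new amp(|0⟩) = (0.723111 - 0.690731i)·a = 0
new amp(|1⟩) = (0.723111 + 0.690731i)·b = (0.7231 + 0.6907i)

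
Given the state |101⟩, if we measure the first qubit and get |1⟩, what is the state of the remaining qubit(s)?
|01⟩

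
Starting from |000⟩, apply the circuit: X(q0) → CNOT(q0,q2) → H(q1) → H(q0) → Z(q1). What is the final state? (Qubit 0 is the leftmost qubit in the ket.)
1/2|001⟩ - 1/2|011⟩ - 1/2|101⟩ + 1/2|111⟩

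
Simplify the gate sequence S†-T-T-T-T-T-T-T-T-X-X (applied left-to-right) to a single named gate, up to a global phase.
S†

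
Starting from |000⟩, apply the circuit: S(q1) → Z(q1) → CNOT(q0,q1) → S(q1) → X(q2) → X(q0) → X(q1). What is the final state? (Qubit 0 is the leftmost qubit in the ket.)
|111⟩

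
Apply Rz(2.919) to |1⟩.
(0.1111 + 0.9938i)|1⟩

Rz(2.919) = [[e^(−iθ/2), 0], [0, e^(iθ/2)]] with e^(±iθ/2) = cos(θ/2) ± i·sin(θ/2); θ = 2.919, cos(θ/2) ≈ 0.111067, sin(θ/2) ≈ 0.993813.
With a = amp(|0⟩) = 0 and b = amp(|1⟩) = 1:
new amp(|0⟩) = (0.111067 - 0.993813i)·a = 0
new amp(|1⟩) = (0.111067 + 0.993813i)·b = (0.1111 + 0.9938i)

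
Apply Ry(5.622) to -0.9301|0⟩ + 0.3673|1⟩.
0.7605|0⟩ - 0.6493|1⟩

Ry(5.622) = [[cos(θ/2), −sin(θ/2)], [sin(θ/2), cos(θ/2)]]; θ = 5.622, cos(θ/2) ≈ -0.94585, sin(θ/2) ≈ 0.324604.
With a = amp(|0⟩) = -0.9301 and b = amp(|1⟩) = 0.3673:
new amp(|0⟩) = (-0.94585)·a + (-0.324604)·b = 0.7605
new amp(|1⟩) = (0.324604)·a + (-0.94585)·b = -0.6493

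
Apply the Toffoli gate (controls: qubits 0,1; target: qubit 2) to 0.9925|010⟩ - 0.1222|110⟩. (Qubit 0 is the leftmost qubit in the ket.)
0.9925|010⟩ - 0.1222|111⟩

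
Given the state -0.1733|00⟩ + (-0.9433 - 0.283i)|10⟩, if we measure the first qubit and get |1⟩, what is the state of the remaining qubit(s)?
(-0.9578 - 0.2874i)|0⟩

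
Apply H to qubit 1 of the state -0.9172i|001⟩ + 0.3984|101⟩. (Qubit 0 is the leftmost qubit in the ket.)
-0.6486i|001⟩ - 0.6486i|011⟩ + 0.2817|101⟩ + 0.2817|111⟩

H on qubit 1 mixes each pair of kets that differ only in qubit 1: amplitudes (a, b) of (|…0…⟩, |…1…⟩) become ((a + b)/√2, (a − b)/√2). Kets absent from the input have amplitude 0.
(|001⟩, |011⟩): (a, b) = (-0.9172i, 0) → (-0.6486i, -0.6486i)
(|101⟩, |111⟩): (a, b) = (0.3984, 0) → (0.2817, 0.2817)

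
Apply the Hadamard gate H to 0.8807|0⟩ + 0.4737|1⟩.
0.9577|0⟩ + 0.2878|1⟩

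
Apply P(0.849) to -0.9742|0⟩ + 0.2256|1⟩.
-0.9742|0⟩ + (0.1491 + 0.1693i)|1⟩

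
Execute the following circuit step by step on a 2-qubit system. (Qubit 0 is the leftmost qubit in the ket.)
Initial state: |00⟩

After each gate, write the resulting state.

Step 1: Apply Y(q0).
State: i|10⟩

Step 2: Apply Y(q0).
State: |00⟩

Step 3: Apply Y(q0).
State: i|10⟩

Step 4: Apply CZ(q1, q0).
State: i|10⟩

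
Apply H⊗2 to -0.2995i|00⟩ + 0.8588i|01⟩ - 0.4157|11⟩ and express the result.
(-0.2079 + 0.2797i)|00⟩ + (0.2079 - 0.5792i)|01⟩ + (0.2079 + 0.2797i)|10⟩ + (-0.2079 - 0.5792i)|11⟩

H⊗2 gives amp(|y⟩) = (1/2) Σ_x (−1)^(x·y) amp(|x⟩), where x·y is the number of positions in which both x and y have a 1.
|00⟩: (-0.2995i + 0.8588i - 0.4157)/2 = (-0.2079 + 0.2797i)
|01⟩: (-0.2995i - 0.8588i + 0.4157)/2 = (0.2079 - 0.5792i)
|10⟩: (-0.2995i + 0.8588i + 0.4157)/2 = (0.2079 + 0.2797i)
|11⟩: (-0.2995i - 0.8588i - 0.4157)/2 = (-0.2079 - 0.5792i)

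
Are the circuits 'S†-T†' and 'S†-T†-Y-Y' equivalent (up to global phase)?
Yes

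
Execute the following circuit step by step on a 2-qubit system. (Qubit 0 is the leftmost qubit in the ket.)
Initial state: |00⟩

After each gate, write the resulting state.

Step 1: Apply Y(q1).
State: i|01⟩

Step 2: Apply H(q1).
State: (1/√2)i|00⟩ - (1/√2)i|01⟩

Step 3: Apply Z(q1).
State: (1/√2)i|00⟩ + (1/√2)i|01⟩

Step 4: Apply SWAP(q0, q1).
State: (1/√2)i|00⟩ + (1/√2)i|10⟩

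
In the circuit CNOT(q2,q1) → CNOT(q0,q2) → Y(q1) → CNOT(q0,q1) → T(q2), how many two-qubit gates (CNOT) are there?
3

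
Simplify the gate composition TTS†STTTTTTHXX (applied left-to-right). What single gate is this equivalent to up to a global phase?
H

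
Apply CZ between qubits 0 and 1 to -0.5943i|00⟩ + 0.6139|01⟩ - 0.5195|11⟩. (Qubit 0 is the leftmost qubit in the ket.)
-0.5943i|00⟩ + 0.6139|01⟩ + 0.5195|11⟩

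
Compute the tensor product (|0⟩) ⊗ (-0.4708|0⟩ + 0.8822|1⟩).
-0.4708|00⟩ + 0.8822|01⟩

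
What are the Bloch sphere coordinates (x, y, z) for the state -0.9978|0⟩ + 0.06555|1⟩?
(-0.1308, 0, 0.9913)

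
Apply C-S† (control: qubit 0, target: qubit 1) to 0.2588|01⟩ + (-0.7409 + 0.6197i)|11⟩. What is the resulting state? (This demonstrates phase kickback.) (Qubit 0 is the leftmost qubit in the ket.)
0.2588|01⟩ + (0.6197 + 0.7409i)|11⟩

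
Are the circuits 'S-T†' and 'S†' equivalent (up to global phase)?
No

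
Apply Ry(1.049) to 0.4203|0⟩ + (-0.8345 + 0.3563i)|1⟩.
(0.7817 - 0.1784i)|0⟩ + (-0.5118 + 0.3084i)|1⟩

Ry(1.049) = [[cos(θ/2), −sin(θ/2)], [sin(θ/2), cos(θ/2)]]; θ = 1.049, cos(θ/2) ≈ 0.865574, sin(θ/2) ≈ 0.50078.
With a = amp(|0⟩) = 0.4203 and b = amp(|1⟩) = (-0.8345 + 0.3563i):
new amp(|0⟩) = (0.865574)·a + (-0.50078)·b = (0.7817 - 0.1784i)
new amp(|1⟩) = (0.50078)·a + (0.865574)·b = (-0.5118 + 0.3084i)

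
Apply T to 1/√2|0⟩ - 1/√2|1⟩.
1/√2|0⟩ + (-1/2 - (1/2)i)|1⟩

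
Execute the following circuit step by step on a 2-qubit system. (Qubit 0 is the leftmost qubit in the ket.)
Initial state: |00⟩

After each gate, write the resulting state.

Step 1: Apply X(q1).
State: |01⟩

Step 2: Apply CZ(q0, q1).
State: |01⟩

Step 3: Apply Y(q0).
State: i|11⟩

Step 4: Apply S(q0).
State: -|11⟩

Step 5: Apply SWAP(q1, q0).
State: -|11⟩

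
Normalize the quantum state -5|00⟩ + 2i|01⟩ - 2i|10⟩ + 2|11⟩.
-0.822|00⟩ + 0.3288i|01⟩ - 0.3288i|10⟩ + 0.3288|11⟩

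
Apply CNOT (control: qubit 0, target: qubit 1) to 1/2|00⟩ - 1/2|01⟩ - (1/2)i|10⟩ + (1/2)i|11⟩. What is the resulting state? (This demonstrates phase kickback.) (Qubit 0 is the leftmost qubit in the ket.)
1/2|00⟩ - 1/2|01⟩ + (1/2)i|10⟩ - (1/2)i|11⟩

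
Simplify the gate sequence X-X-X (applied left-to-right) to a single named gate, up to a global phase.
X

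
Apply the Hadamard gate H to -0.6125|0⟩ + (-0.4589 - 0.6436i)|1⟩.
(-0.7576 - 0.4551i)|0⟩ + (-0.1086 + 0.4551i)|1⟩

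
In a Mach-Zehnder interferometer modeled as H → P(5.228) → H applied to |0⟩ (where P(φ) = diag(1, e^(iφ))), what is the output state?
(0.7465 - 0.435i)|0⟩ + (0.2535 + 0.435i)|1⟩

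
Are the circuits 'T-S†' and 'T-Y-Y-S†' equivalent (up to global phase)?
Yes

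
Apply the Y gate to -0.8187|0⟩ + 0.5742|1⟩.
-0.5742i|0⟩ - 0.8187i|1⟩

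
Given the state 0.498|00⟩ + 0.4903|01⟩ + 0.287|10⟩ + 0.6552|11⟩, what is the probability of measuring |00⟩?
0.248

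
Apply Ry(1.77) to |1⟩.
-0.7739|0⟩ + 0.6333|1⟩

Ry(1.77) = [[cos(θ/2), −sin(θ/2)], [sin(θ/2), cos(θ/2)]]; θ = 1.77, cos(θ/2) ≈ 0.63329, sin(θ/2) ≈ 0.773915.
With a = amp(|0⟩) = 0 and b = amp(|1⟩) = 1:
new amp(|0⟩) = (0.63329)·a + (-0.773915)·b = -0.7739
new amp(|1⟩) = (0.773915)·a + (0.63329)·b = 0.6333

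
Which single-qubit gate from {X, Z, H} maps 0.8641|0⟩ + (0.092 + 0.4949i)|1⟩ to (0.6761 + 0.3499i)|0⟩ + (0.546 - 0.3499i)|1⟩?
H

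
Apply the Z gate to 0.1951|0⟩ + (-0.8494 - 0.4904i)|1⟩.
0.1951|0⟩ + (0.8494 + 0.4904i)|1⟩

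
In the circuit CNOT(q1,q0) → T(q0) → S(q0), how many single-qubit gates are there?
2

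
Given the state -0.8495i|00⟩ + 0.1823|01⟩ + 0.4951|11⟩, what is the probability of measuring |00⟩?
0.7217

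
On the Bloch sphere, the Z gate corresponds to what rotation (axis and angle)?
Rotation by π around the z-axis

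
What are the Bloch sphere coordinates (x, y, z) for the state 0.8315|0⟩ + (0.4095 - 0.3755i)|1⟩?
(0.681, -0.6245, 0.3827)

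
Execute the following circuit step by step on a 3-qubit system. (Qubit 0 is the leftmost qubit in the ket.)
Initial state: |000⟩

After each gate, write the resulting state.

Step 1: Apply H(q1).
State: 1/√2|000⟩ + 1/√2|010⟩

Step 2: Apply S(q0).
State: 1/√2|000⟩ + 1/√2|010⟩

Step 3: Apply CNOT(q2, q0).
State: 1/√2|000⟩ + 1/√2|010⟩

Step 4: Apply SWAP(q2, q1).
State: 1/√2|000⟩ + 1/√2|001⟩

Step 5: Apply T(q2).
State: 1/√2|000⟩ + (1/2 + (1/2)i)|001⟩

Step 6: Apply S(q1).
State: 1/√2|000⟩ + (1/2 + (1/2)i)|001⟩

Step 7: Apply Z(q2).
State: 1/√2|000⟩ + (-1/2 - (1/2)i)|001⟩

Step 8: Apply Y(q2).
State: (-1/2 + (1/2)i)|000⟩ + (1/√2)i|001⟩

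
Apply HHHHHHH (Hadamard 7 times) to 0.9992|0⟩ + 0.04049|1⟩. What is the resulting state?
0.7352|0⟩ + 0.6779|1⟩

H² = I, so H^7 = H: a single Hadamard. With (a, b) = (0.9992, 0.04049), H gives ((a + b)/√2, (a − b)/√2) = (0.7352, 0.6779).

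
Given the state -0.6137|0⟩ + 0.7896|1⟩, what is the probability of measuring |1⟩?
0.6235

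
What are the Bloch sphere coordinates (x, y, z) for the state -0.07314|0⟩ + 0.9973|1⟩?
(-0.1459, 0, -0.9893)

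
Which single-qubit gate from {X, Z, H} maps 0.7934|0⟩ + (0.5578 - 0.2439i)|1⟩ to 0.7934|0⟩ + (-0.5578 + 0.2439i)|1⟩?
Z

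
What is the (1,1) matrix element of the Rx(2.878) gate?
0.1314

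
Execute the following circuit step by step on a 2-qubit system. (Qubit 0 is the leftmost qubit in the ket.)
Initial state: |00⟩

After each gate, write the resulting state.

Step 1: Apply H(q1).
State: 1/√2|00⟩ + 1/√2|01⟩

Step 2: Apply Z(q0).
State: 1/√2|00⟩ + 1/√2|01⟩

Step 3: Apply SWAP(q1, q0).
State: 1/√2|00⟩ + 1/√2|10⟩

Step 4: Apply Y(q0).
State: -(1/√2)i|00⟩ + (1/√2)i|10⟩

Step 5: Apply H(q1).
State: -(1/2)i|00⟩ - (1/2)i|01⟩ + (1/2)i|10⟩ + (1/2)i|11⟩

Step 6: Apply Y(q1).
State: -1/2|00⟩ + 1/2|01⟩ + 1/2|10⟩ - 1/2|11⟩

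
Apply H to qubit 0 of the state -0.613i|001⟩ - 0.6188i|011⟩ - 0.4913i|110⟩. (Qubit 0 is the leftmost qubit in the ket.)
-0.4335i|001⟩ - 0.3474i|010⟩ - 0.4376i|011⟩ - 0.4335i|101⟩ + 0.3474i|110⟩ - 0.4376i|111⟩

H on qubit 0 mixes each pair of kets that differ only in qubit 0: amplitudes (a, b) of (|…0…⟩, |…1…⟩) become ((a + b)/√2, (a − b)/√2). Kets absent from the input have amplitude 0.
(|001⟩, |101⟩): (a, b) = (-0.613i, 0) → (-0.4335i, -0.4335i)
(|010⟩, |110⟩): (a, b) = (0, -0.4913i) → (-0.3474i, 0.3474i)
(|011⟩, |111⟩): (a, b) = (-0.6188i, 0) → (-0.4376i, -0.4376i)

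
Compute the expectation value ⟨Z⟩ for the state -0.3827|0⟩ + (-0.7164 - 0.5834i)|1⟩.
-0.7071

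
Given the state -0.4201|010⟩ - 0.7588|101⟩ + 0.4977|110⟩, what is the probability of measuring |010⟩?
0.1765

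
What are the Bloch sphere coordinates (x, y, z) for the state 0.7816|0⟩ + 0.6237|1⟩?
(0.975, 0, 0.2219)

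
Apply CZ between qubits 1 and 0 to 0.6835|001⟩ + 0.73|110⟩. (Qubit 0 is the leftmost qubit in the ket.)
0.6835|001⟩ - 0.73|110⟩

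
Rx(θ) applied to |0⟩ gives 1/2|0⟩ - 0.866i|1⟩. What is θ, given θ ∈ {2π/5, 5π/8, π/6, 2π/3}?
2π/3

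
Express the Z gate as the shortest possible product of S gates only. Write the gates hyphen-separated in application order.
S-S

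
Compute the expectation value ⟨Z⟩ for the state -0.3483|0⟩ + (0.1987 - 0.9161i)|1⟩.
-0.7574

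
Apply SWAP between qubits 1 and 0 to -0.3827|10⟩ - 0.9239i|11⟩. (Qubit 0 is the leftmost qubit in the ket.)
-0.3827|01⟩ - 0.9239i|11⟩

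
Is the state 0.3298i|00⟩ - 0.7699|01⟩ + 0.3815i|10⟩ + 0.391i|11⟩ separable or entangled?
Entangled

Writing the state as a|00⟩ + b|01⟩ + c|10⟩ + d|11⟩, it is a product state iff ad − bc = 0.
Here (a, b, c, d) = (0.3298i, -0.7699, 0.3815i, 0.391i): ad − bc = (0.3298i)(0.391i) − (-0.7699)(0.3815i) = (-0.129 + 0.2937i) ≠ 0, so the state is entangled.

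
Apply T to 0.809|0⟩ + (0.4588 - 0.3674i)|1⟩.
0.809|0⟩ + (0.5842 + 0.06463i)|1⟩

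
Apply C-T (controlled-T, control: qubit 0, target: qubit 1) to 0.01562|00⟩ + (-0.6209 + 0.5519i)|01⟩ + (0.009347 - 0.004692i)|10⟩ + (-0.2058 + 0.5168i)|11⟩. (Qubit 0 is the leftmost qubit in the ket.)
0.01562|00⟩ + (-0.6209 + 0.5519i)|01⟩ + (0.009347 - 0.004692i)|10⟩ + (-0.511 + 0.2199i)|11⟩

C-T leaves the control-|0⟩ kets |00⟩, |01⟩ unchanged and applies T to qubit 1 on the control-|1⟩ pair (|10⟩, |11⟩).
T = [[1, 0], [0, (1/√2 + (1/√2)i)]].
With a = amp(|10⟩) = (0.009347 - 0.004692i) and b = amp(|11⟩) = (-0.2058 + 0.5168i):
new amp(|10⟩) = (1)·a = (0.009347 - 0.004692i)
new amp(|11⟩) = (1/√2 + (1/√2)i)·b = (-0.511 + 0.2199i)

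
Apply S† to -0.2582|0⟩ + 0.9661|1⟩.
-0.2582|0⟩ - 0.9661i|1⟩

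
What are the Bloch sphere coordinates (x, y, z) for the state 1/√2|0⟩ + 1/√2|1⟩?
(1, 0, 0)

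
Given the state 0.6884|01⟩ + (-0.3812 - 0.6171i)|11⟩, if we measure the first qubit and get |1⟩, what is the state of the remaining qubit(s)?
(-0.5255 - 0.8508i)|1⟩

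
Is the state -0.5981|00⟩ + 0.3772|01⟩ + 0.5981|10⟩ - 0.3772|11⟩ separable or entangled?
Separable

Writing the state as a|00⟩ + b|01⟩ + c|10⟩ + d|11⟩, it is a product state iff ad − bc = 0.
Here (a, b, c, d) = (-0.5981, 0.3772, 0.5981, -0.3772): ad − bc = (-0.5981)(-0.3772) − (0.3772)(0.5981) = 0, so the state is separable.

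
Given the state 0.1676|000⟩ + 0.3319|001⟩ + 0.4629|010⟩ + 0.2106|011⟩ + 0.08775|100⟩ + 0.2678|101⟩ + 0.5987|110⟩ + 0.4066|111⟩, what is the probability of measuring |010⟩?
0.2143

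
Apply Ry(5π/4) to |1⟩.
-0.9239|0⟩ - 0.3827|1⟩

Ry(5π/4) = [[cos(θ/2), −sin(θ/2)], [sin(θ/2), cos(θ/2)]]; θ = 5π/4, cos(θ/2) ≈ -0.382683, sin(θ/2) ≈ 0.92388.
With a = amp(|0⟩) = 0 and b = amp(|1⟩) = 1:
new amp(|0⟩) = (-0.382683)·a + (-0.92388)·b = -0.9239
new amp(|1⟩) = (0.92388)·a + (-0.382683)·b = -0.3827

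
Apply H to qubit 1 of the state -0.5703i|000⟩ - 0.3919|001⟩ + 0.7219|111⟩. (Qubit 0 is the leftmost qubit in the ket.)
-0.4033i|000⟩ - 0.2771|001⟩ - 0.4033i|010⟩ - 0.2771|011⟩ + 0.5105|101⟩ - 0.5105|111⟩

H on qubit 1 mixes each pair of kets that differ only in qubit 1: amplitudes (a, b) of (|…0…⟩, |…1…⟩) become ((a + b)/√2, (a − b)/√2). Kets absent from the input have amplitude 0.
(|000⟩, |010⟩): (a, b) = (-0.5703i, 0) → (-0.4033i, -0.4033i)
(|001⟩, |011⟩): (a, b) = (-0.3919, 0) → (-0.2771, -0.2771)
(|101⟩, |111⟩): (a, b) = (0, 0.7219) → (0.5105, -0.5105)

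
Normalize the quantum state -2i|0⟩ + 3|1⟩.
-0.5547i|0⟩ + 0.8321|1⟩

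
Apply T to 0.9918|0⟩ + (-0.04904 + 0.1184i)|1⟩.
0.9918|0⟩ + (-0.1184 + 0.04904i)|1⟩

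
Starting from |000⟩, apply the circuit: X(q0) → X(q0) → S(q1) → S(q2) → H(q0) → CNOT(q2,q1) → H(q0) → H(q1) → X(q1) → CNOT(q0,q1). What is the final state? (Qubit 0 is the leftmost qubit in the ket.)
1/√2|000⟩ + 1/√2|010⟩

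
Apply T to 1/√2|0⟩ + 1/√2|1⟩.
1/√2|0⟩ + (1/2 + (1/2)i)|1⟩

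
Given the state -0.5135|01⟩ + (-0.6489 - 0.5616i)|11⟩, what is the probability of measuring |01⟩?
0.2637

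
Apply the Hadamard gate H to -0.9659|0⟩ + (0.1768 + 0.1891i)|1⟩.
(-0.558 + 0.1337i)|0⟩ + (-0.808 - 0.1337i)|1⟩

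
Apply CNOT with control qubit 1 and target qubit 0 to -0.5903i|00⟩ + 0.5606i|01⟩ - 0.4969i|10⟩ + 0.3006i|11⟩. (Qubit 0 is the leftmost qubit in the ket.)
-0.5903i|00⟩ + 0.3006i|01⟩ - 0.4969i|10⟩ + 0.5606i|11⟩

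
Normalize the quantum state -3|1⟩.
-|1⟩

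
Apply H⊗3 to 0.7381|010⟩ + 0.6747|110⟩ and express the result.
0.4995|000⟩ + 0.4995|001⟩ - 0.4995|010⟩ - 0.4995|011⟩ + 0.02242|100⟩ + 0.02242|101⟩ - 0.02242|110⟩ - 0.02242|111⟩

H⊗3 gives amp(|y⟩) = (1/2√2) Σ_x (−1)^(x·y) amp(|x⟩), where x·y is the number of positions in which both x and y have a 1.
|000⟩: (0.7381 + 0.6747)/(2√2) = 0.4995
|001⟩: (0.7381 + 0.6747)/(2√2) = 0.4995
|010⟩: (-0.7381 - 0.6747)/(2√2) = -0.4995
|011⟩: (-0.7381 - 0.6747)/(2√2) = -0.4995
|100⟩: (0.7381 - 0.6747)/(2√2) = 0.02242
|101⟩: (0.7381 - 0.6747)/(2√2) = 0.02242
|110⟩: (-0.7381 + 0.6747)/(2√2) = -0.02242
|111⟩: (-0.7381 + 0.6747)/(2√2) = -0.02242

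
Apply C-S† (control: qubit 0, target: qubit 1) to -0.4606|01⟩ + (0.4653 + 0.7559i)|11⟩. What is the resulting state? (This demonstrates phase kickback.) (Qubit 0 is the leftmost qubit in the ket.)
-0.4606|01⟩ + (0.7559 - 0.4653i)|11⟩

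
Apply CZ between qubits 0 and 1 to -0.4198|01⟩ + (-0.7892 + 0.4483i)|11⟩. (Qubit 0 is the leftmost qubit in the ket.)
-0.4198|01⟩ + (0.7892 - 0.4483i)|11⟩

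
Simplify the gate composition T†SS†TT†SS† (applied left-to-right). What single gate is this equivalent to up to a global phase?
T†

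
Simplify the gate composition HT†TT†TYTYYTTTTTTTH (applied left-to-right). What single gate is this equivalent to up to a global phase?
Y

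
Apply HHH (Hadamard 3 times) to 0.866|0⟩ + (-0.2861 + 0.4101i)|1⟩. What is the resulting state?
(0.4101 + 0.29i)|0⟩ + (0.8147 - 0.29i)|1⟩

H² = I, so H^3 = H: a single Hadamard. With (a, b) = (0.866, (-0.2861 + 0.4101i)), H gives ((a + b)/√2, (a − b)/√2) = ((0.4101 + 0.29i), (0.8147 - 0.29i)).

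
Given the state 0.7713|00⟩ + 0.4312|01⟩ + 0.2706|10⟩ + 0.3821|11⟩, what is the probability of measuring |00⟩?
0.5949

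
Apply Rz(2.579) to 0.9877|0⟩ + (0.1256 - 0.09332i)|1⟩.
(0.2742 - 0.9489i)|0⟩ + (0.1245 + 0.09476i)|1⟩

Rz(2.579) = [[e^(−iθ/2), 0], [0, e^(iθ/2)]] with e^(±iθ/2) = cos(θ/2) ± i·sin(θ/2); θ = 2.579, cos(θ/2) ≈ 0.277601, sin(θ/2) ≈ 0.960696.
With a = amp(|0⟩) = 0.9877 and b = amp(|1⟩) = (0.1256 - 0.09332i):
new amp(|0⟩) = (0.277601 - 0.960696i)·a = (0.2742 - 0.9489i)
new amp(|1⟩) = (0.277601 + 0.960696i)·b = (0.1245 + 0.09476i)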